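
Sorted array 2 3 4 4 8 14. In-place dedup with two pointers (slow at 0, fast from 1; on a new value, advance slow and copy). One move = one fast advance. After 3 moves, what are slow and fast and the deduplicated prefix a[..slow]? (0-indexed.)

slow=2, fast=4, prefix=[2, 3, 4]

slow=0 fast=1: a[fast]=3≠a[slow]=2 write a[1]=3, slow++,fast++
slow=1 fast=2: a[fast]=4≠a[slow]=3 write a[2]=4, slow++,fast++
slow=2 fast=3: a[fast]=4=a[slow] dup, fast++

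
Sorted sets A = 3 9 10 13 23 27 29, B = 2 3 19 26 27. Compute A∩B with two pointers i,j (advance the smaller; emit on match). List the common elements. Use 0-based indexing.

intersection = [3, 27]

[i=0,j=0] 3>2 → j++
[i=0,j=1] 3==3 emit → i++,j++
[i=1,j=2] 9<19 → i++
[i=2,j=2] 10<19 → i++
[i=3,j=2] 13<19 → i++
[i=4,j=2] 23>19 → j++
[i=4,j=3] 23<26 → i++
[i=5,j=3] 27>26 → j++
[i=5,j=4] 27==27 emit → i++,j++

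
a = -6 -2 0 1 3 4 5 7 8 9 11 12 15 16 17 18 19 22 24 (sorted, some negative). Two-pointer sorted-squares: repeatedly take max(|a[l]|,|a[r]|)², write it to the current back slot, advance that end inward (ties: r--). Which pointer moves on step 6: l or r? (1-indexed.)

r

[1,19] |-6|<=|24| out[19]=576 → r--
[1,18] |-6|<=|22| out[18]=484 → r--
[1,17] |-6|<=|19| out[17]=361 → r--
[1,16] |-6|<=|18| out[16]=324 → r--
[1,15] |-6|<=|17| out[15]=289 → r--
[1,14] |-6|<=|16| out[14]=256 → r--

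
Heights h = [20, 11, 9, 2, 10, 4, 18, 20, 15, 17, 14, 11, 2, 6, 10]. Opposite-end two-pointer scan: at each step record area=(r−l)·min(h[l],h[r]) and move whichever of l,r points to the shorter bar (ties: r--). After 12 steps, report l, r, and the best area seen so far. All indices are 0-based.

l=0 r=14: min(20,10)*14=140 best=140 *, r--
l=0 r=13: min(20,6)*13=78 best=140, r--
l=0 r=12: min(20,2)*12=24 best=140, r--
l=0 r=11: min(20,11)*11=121 best=140, r--
l=0 r=10: min(20,14)*10=140 best=140, r--
l=0 r=9: min(20,17)*9=153 best=153 *, r--
l=0 r=8: min(20,15)*8=120 best=153, r--
l=0 r=7: min(20,20)*7=140 best=153, r--
l=0 r=6: min(20,18)*6=108 best=153, r--
l=0 r=5: min(20,4)*5=20 best=153, r--
l=0 r=4: min(20,10)*4=40 best=153, r--
l=0 r=3: min(20,2)*3=6 best=153, r--

l=0, r=2, best area=153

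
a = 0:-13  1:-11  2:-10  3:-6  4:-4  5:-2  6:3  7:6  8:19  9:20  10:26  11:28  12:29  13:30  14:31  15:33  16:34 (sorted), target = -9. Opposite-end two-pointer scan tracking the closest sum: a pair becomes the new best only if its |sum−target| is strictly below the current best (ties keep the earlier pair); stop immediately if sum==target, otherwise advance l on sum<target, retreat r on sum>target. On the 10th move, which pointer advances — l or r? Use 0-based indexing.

r

[0,16] -13+34=21 d=30 * → r--
[0,15] -13+33=20 d=29 * → r--
[0,14] -13+31=18 d=27 * → r--
[0,13] -13+30=17 d=26 * → r--
[0,12] -13+29=16 d=25 * → r--
[0,11] -13+28=15 d=24 * → r--
[0,10] -13+26=13 d=22 * → r--
[0,9] -13+20=7 d=16 * → r--
[0,8] -13+19=6 d=15 * → r--
[0,7] -13+6=-7 d=2 * → r--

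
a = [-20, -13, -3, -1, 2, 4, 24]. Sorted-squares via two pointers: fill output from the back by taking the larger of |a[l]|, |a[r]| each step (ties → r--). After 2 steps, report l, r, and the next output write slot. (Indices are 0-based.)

l=1, r=5, next write slot=4

[0,6] |-20|<=|24| out[6]=576 → r--
[0,5] |-20|>|4| out[5]=400 → l++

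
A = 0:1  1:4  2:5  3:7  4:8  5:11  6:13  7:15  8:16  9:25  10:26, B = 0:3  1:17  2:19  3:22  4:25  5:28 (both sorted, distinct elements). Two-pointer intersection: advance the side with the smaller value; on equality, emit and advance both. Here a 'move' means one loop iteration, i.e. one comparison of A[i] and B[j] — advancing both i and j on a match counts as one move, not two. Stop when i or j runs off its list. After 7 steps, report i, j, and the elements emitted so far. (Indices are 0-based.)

i=6, j=1, emitted=[]

[i=0,j=0] 1<3 → i++
[i=1,j=0] 4>3 → j++
[i=1,j=1] 4<17 → i++
[i=2,j=1] 5<17 → i++
[i=3,j=1] 7<17 → i++
[i=4,j=1] 8<17 → i++
[i=5,j=1] 11<17 → i++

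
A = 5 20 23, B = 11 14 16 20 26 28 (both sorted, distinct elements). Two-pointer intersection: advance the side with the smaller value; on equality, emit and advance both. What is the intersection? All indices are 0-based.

[i=0,j=0] 5<11 → i++
[i=1,j=0] 20>11 → j++
[i=1,j=1] 20>14 → j++
[i=1,j=2] 20>16 → j++
[i=1,j=3] 20==20 emit → i++,j++
[i=2,j=4] 23<26 → i++

intersection = [20]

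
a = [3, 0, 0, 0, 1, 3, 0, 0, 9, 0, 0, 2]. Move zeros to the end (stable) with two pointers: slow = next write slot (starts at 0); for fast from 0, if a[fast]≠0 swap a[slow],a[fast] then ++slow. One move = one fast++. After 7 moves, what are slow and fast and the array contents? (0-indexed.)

slow=0 fast=0: a[fast]=3≠0 swap→a[0]=3, slow++,fast++
slow=1 fast=1: a[fast]=0, fast++
slow=1 fast=2: a[fast]=0, fast++
slow=1 fast=3: a[fast]=0, fast++
slow=1 fast=4: a[fast]=1≠0 swap→a[1]=1, slow++,fast++
slow=2 fast=5: a[fast]=3≠0 swap→a[2]=3, slow++,fast++
slow=3 fast=6: a[fast]=0, fast++

slow=3, fast=7, a=[3, 1, 3, 0, 0, 0, 0, 0, 9, 0, 0, 2]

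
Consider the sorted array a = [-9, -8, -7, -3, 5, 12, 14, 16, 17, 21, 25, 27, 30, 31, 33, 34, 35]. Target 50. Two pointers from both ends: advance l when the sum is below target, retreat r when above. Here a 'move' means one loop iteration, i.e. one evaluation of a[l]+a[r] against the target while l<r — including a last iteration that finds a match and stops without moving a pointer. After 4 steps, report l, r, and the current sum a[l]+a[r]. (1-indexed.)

[1,17] -9+35=26 <50 → l++
[2,17] -8+35=27 <50 → l++
[3,17] -7+35=28 <50 → l++
[4,17] -3+35=32 <50 → l++

l=5, r=17, sum=40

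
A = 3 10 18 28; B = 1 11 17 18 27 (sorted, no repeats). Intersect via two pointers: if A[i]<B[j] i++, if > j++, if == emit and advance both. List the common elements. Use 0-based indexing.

[i=0,j=0] 3>1 → j++
[i=0,j=1] 3<11 → i++
[i=1,j=1] 10<11 → i++
[i=2,j=1] 18>11 → j++
[i=2,j=2] 18>17 → j++
[i=2,j=3] 18==18 emit → i++,j++
[i=3,j=4] 28>27 → j++

intersection = [18]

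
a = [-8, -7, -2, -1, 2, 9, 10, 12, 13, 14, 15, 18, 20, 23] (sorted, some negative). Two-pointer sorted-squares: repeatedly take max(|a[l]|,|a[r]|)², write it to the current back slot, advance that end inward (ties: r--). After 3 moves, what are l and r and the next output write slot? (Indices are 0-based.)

l=0, r=10, next write slot=10

[0,13] |-8|<=|23| out[13]=529 → r--
[0,12] |-8|<=|20| out[12]=400 → r--
[0,11] |-8|<=|18| out[11]=324 → r--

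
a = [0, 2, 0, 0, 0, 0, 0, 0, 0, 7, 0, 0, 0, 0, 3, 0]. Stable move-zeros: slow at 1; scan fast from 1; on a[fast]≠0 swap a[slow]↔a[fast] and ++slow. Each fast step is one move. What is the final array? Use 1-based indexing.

(s=1,f=1) a[fast]=0 → fast++
(s=1,f=2) a[fast]=2≠0 swap→a[1]=2 → slow++,fast++
(s=2,f=3) a[fast]=0 → fast++
(s=2,f=4) a[fast]=0 → fast++
(s=2,f=5) a[fast]=0 → fast++
(s=2,f=6) a[fast]=0 → fast++
(s=2,f=7) a[fast]=0 → fast++
(s=2,f=8) a[fast]=0 → fast++
(s=2,f=9) a[fast]=0 → fast++
(s=2,f=10) a[fast]=7≠0 swap→a[2]=7 → slow++,fast++
(s=3,f=11) a[fast]=0 → fast++
(s=3,f=12) a[fast]=0 → fast++
(s=3,f=13) a[fast]=0 → fast++
(s=3,f=14) a[fast]=0 → fast++
(s=3,f=15) a[fast]=3≠0 swap→a[3]=3 → slow++,fast++
(s=4,f=16) a[fast]=0 → fast++

[2, 7, 3, 0, 0, 0, 0, 0, 0, 0, 0, 0, 0, 0, 0, 0]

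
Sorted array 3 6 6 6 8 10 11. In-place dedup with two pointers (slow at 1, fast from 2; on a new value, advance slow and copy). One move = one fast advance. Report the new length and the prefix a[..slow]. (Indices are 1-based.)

length 5; prefix = [3, 6, 8, 10, 11]

slow=1 fast=2: a[fast]=6≠a[slow]=3 write a[2]=6, slow++,fast++
slow=2 fast=3: a[fast]=6=a[slow] dup, fast++
slow=2 fast=4: a[fast]=6=a[slow] dup, fast++
slow=2 fast=5: a[fast]=8≠a[slow]=6 write a[3]=8, slow++,fast++
slow=3 fast=6: a[fast]=10≠a[slow]=8 write a[4]=10, slow++,fast++
slow=4 fast=7: a[fast]=11≠a[slow]=10 write a[5]=11, slow++,fast++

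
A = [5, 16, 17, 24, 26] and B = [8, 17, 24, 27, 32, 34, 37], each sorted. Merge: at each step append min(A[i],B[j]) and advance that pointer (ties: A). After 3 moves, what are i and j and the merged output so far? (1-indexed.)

[i=1,j=1] A[i]=5<=B[j]=8 take 5 → i++
[i=2,j=1] A[i]=16>B[j]=8 take 8 → j++
[i=2,j=2] A[i]=16<=B[j]=17 take 16 → i++

i=3, j=2, merged so far=[5, 8, 16]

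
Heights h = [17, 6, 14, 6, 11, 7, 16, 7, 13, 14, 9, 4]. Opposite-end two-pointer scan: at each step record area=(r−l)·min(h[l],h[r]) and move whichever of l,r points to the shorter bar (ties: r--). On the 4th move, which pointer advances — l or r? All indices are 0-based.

r

l=0 r=11: min(17,4)*11=44 best=44 *, r--
l=0 r=10: min(17,9)*10=90 best=90 *, r--
l=0 r=9: min(17,14)*9=126 best=126 *, r--
l=0 r=8: min(17,13)*8=104 best=126, r--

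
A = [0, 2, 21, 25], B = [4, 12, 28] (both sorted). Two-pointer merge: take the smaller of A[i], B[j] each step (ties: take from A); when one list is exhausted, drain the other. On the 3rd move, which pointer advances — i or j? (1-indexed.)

i=1 j=1: A[i]=0<=B[j]=4 take 0, i++
i=2 j=1: A[i]=2<=B[j]=4 take 2, i++
i=3 j=1: A[i]=21>B[j]=4 take 4, j++

j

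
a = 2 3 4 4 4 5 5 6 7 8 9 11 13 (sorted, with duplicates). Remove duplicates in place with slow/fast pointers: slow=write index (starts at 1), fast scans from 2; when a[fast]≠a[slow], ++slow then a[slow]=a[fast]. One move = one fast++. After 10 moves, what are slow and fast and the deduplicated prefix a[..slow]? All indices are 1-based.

slow=8, fast=12, prefix=[2, 3, 4, 5, 6, 7, 8, 9]

slow=1 fast=2: a[fast]=3≠a[slow]=2 write a[2]=3, slow++,fast++
slow=2 fast=3: a[fast]=4≠a[slow]=3 write a[3]=4, slow++,fast++
slow=3 fast=4: a[fast]=4=a[slow] dup, fast++
slow=3 fast=5: a[fast]=4=a[slow] dup, fast++
slow=3 fast=6: a[fast]=5≠a[slow]=4 write a[4]=5, slow++,fast++
slow=4 fast=7: a[fast]=5=a[slow] dup, fast++
slow=4 fast=8: a[fast]=6≠a[slow]=5 write a[5]=6, slow++,fast++
slow=5 fast=9: a[fast]=7≠a[slow]=6 write a[6]=7, slow++,fast++
slow=6 fast=10: a[fast]=8≠a[slow]=7 write a[7]=8, slow++,fast++
slow=7 fast=11: a[fast]=9≠a[slow]=8 write a[8]=9, slow++,fast++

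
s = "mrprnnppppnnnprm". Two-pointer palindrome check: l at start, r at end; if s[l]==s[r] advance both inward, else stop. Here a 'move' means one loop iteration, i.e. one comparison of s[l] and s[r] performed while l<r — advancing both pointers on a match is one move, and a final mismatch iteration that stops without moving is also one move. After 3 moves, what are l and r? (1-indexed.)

l=4, r=13

[1,16] 'm'=='m' → l++,r--
[2,15] 'r'=='r' → l++,r--
[3,14] 'p'=='p' → l++,r--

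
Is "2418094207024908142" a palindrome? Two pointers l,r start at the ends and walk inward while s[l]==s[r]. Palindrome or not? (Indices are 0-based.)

[0,18] '2'=='2' → l++,r--
[1,17] '4'=='4' → l++,r--
[2,16] '1'=='1' → l++,r--
[3,15] '8'=='8' → l++,r--
[4,14] '0'=='0' → l++,r--
[5,13] '9'=='9' → l++,r--
[6,12] '4'=='4' → l++,r--
[7,11] '2'=='2' → l++,r--
[8,10] '0'=='0' → l++,r--

palindrome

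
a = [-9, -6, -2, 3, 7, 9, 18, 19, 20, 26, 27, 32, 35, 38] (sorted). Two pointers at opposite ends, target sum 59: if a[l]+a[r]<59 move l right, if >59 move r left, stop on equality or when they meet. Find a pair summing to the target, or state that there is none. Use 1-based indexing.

l=1 r=14: -9+38=29 <59, l++
l=2 r=14: -6+38=32 <59, l++
l=3 r=14: -2+38=36 <59, l++
l=4 r=14: 3+38=41 <59, l++
l=5 r=14: 7+38=45 <59, l++
l=6 r=14: 9+38=47 <59, l++
l=7 r=14: 18+38=56 <59, l++
l=8 r=14: 19+38=57 <59, l++
l=9 r=14: 20+38=58 <59, l++
l=10 r=14: 26+38=64 >59, r--
l=10 r=13: 26+35=61 >59, r--
l=10 r=12: 26+32=58 <59, l++
l=11 r=12: 27+32=59, found

(27, 32)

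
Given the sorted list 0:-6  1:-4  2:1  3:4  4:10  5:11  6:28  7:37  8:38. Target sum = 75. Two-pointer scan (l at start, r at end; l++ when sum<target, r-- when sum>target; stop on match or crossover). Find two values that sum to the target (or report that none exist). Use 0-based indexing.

[0,8] -6+38=32 <75 → l++
[1,8] -4+38=34 <75 → l++
[2,8] 1+38=39 <75 → l++
[3,8] 4+38=42 <75 → l++
[4,8] 10+38=48 <75 → l++
[5,8] 11+38=49 <75 → l++
[6,8] 28+38=66 <75 → l++
[7,8] 37+38=75 → found

(37, 38)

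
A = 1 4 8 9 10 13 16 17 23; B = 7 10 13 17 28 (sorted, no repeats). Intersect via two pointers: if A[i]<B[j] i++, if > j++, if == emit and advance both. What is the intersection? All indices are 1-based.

i=1 j=1: 1<7, i++
i=2 j=1: 4<7, i++
i=3 j=1: 8>7, j++
i=3 j=2: 8<10, i++
i=4 j=2: 9<10, i++
i=5 j=2: 10==10 emit, i++,j++
i=6 j=3: 13==13 emit, i++,j++
i=7 j=4: 16<17, i++
i=8 j=4: 17==17 emit, i++,j++
i=9 j=5: 23<28, i++

intersection = [10, 13, 17]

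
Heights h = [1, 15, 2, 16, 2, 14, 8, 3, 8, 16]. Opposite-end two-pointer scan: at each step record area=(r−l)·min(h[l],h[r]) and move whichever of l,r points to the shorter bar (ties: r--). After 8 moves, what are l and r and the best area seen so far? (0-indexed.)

l=3, r=4, best area=120

l=0 r=9: min(1,16)*9=9 best=9 *, l++
l=1 r=9: min(15,16)*8=120 best=120 *, l++
l=2 r=9: min(2,16)*7=14 best=120, l++
l=3 r=9: min(16,16)*6=96 best=120, r--
l=3 r=8: min(16,8)*5=40 best=120, r--
l=3 r=7: min(16,3)*4=12 best=120, r--
l=3 r=6: min(16,8)*3=24 best=120, r--
l=3 r=5: min(16,14)*2=28 best=120, r--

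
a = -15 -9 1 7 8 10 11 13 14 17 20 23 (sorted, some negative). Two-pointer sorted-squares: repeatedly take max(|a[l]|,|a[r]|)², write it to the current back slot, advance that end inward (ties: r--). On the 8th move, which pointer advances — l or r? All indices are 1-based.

r

l=1 r=12: |-15|<=|23| out[12]=529, r--
l=1 r=11: |-15|<=|20| out[11]=400, r--
l=1 r=10: |-15|<=|17| out[10]=289, r--
l=1 r=9: |-15|>|14| out[9]=225, l++
l=2 r=9: |-9|<=|14| out[8]=196, r--
l=2 r=8: |-9|<=|13| out[7]=169, r--
l=2 r=7: |-9|<=|11| out[6]=121, r--
l=2 r=6: |-9|<=|10| out[5]=100, r--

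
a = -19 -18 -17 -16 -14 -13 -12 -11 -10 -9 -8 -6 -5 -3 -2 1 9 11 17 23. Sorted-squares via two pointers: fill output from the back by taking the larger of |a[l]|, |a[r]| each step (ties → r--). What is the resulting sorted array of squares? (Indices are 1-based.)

[1, 4, 9, 25, 36, 64, 81, 81, 100, 121, 121, 144, 169, 196, 256, 289, 289, 324, 361, 529]

l=1 r=20: |-19|<=|23| out[20]=529, r--
l=1 r=19: |-19|>|17| out[19]=361, l++
l=2 r=19: |-18|>|17| out[18]=324, l++
l=3 r=19: |-17|<=|17| out[17]=289, r--
l=3 r=18: |-17|>|11| out[16]=289, l++
l=4 r=18: |-16|>|11| out[15]=256, l++
l=5 r=18: |-14|>|11| out[14]=196, l++
l=6 r=18: |-13|>|11| out[13]=169, l++
l=7 r=18: |-12|>|11| out[12]=144, l++
l=8 r=18: |-11|<=|11| out[11]=121, r--
l=8 r=17: |-11|>|9| out[10]=121, l++
l=9 r=17: |-10|>|9| out[9]=100, l++
l=10 r=17: |-9|<=|9| out[8]=81, r--
l=10 r=16: |-9|>|1| out[7]=81, l++
l=11 r=16: |-8|>|1| out[6]=64, l++
l=12 r=16: |-6|>|1| out[5]=36, l++
l=13 r=16: |-5|>|1| out[4]=25, l++
l=14 r=16: |-3|>|1| out[3]=9, l++
l=15 r=16: |-2|>|1| out[2]=4, l++
l=16 r=16: |1|<=|1| out[1]=1, r--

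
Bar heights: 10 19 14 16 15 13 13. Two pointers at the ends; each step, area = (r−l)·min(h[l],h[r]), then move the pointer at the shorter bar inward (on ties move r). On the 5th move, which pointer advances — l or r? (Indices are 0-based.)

[0,6] min(10,13)*6=60 best=60 * → l++
[1,6] min(19,13)*5=65 best=65 * → r--
[1,5] min(19,13)*4=52 best=65 → r--
[1,4] min(19,15)*3=45 best=65 → r--
[1,3] min(19,16)*2=32 best=65 → r--

r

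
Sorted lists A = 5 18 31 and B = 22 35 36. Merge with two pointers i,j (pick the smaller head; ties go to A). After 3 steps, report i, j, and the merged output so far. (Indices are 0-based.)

i=2, j=1, merged so far=[5, 18, 22]

i=0 j=0: A[i]=5<=B[j]=22 take 5, i++
i=1 j=0: A[i]=18<=B[j]=22 take 18, i++
i=2 j=0: A[i]=31>B[j]=22 take 22, j++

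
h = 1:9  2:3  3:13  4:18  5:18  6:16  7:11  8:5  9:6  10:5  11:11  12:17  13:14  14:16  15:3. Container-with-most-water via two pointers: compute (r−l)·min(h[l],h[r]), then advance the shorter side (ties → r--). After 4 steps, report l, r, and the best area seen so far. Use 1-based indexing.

[1,15] min(9,3)*14=42 best=42 * → r--
[1,14] min(9,16)*13=117 best=117 * → l++
[2,14] min(3,16)*12=36 best=117 → l++
[3,14] min(13,16)*11=143 best=143 * → l++

l=4, r=14, best area=143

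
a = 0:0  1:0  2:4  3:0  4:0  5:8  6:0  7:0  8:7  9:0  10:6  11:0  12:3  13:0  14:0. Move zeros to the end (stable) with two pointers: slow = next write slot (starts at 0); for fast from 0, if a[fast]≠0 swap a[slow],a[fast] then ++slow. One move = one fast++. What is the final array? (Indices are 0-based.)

slow=0 fast=0: a[fast]=0, fast++
slow=0 fast=1: a[fast]=0, fast++
slow=0 fast=2: a[fast]=4≠0 swap→a[0]=4, slow++,fast++
slow=1 fast=3: a[fast]=0, fast++
slow=1 fast=4: a[fast]=0, fast++
slow=1 fast=5: a[fast]=8≠0 swap→a[1]=8, slow++,fast++
slow=2 fast=6: a[fast]=0, fast++
slow=2 fast=7: a[fast]=0, fast++
slow=2 fast=8: a[fast]=7≠0 swap→a[2]=7, slow++,fast++
slow=3 fast=9: a[fast]=0, fast++
slow=3 fast=10: a[fast]=6≠0 swap→a[3]=6, slow++,fast++
slow=4 fast=11: a[fast]=0, fast++
slow=4 fast=12: a[fast]=3≠0 swap→a[4]=3, slow++,fast++
slow=5 fast=13: a[fast]=0, fast++
slow=5 fast=14: a[fast]=0, fast++

[4, 8, 7, 6, 3, 0, 0, 0, 0, 0, 0, 0, 0, 0, 0]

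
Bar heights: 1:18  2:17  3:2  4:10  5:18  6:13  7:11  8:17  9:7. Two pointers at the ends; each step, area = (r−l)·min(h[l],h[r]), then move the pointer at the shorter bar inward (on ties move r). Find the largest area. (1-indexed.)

l=1 r=9: min(18,7)*8=56 best=56 *, r--
l=1 r=8: min(18,17)*7=119 best=119 *, r--
l=1 r=7: min(18,11)*6=66 best=119, r--
l=1 r=6: min(18,13)*5=65 best=119, r--
l=1 r=5: min(18,18)*4=72 best=119, r--
l=1 r=4: min(18,10)*3=30 best=119, r--
l=1 r=3: min(18,2)*2=4 best=119, r--
l=1 r=2: min(18,17)*1=17 best=119, r--

max area = 119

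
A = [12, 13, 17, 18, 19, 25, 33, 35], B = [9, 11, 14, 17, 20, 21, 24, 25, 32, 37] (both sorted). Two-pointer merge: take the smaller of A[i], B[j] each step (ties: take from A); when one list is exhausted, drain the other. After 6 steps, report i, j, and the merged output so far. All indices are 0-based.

i=3, j=3, merged so far=[9, 11, 12, 13, 14, 17]

i=0 j=0: A[i]=12>B[j]=9 take 9, j++
i=0 j=1: A[i]=12>B[j]=11 take 11, j++
i=0 j=2: A[i]=12<=B[j]=14 take 12, i++
i=1 j=2: A[i]=13<=B[j]=14 take 13, i++
i=2 j=2: A[i]=17>B[j]=14 take 14, j++
i=2 j=3: A[i]=17<=B[j]=17 take 17, i++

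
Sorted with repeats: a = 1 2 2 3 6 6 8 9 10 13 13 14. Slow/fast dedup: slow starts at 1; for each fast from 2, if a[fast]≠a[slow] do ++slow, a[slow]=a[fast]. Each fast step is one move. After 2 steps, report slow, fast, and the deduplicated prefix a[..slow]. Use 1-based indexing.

slow=2, fast=4, prefix=[1, 2]

(s=1,f=2) a[fast]=2≠a[slow]=1 write a[2]=2 → slow++,fast++
(s=2,f=3) a[fast]=2=a[slow] dup → fast++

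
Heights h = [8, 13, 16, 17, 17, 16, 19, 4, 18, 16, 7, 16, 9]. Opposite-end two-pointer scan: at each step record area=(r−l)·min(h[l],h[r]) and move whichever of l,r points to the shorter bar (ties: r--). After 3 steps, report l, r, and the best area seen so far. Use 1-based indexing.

l=3, r=12, best area=130

[1,13] min(8,9)*12=96 best=96 * → l++
[2,13] min(13,9)*11=99 best=99 * → r--
[2,12] min(13,16)*10=130 best=130 * → l++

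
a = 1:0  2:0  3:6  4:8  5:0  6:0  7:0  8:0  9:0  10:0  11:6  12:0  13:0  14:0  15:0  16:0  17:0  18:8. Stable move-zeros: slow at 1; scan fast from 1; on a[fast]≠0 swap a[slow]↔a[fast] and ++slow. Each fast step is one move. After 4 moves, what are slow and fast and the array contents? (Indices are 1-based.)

slow=3, fast=5, a=[6, 8, 0, 0, 0, 0, 0, 0, 0, 0, 6, 0, 0, 0, 0, 0, 0, 8]

slow=1 fast=1: a[fast]=0, fast++
slow=1 fast=2: a[fast]=0, fast++
slow=1 fast=3: a[fast]=6≠0 swap→a[1]=6, slow++,fast++
slow=2 fast=4: a[fast]=8≠0 swap→a[2]=8, slow++,fast++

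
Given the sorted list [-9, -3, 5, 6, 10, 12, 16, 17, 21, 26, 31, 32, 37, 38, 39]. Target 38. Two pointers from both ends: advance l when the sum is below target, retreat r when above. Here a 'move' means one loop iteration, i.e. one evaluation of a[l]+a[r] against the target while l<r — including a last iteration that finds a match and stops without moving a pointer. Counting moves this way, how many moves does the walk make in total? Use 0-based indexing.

7 moves

l=0 r=14: -9+39=30 <38, l++
l=1 r=14: -3+39=36 <38, l++
l=2 r=14: 5+39=44 >38, r--
l=2 r=13: 5+38=43 >38, r--
l=2 r=12: 5+37=42 >38, r--
l=2 r=11: 5+32=37 <38, l++
l=3 r=11: 6+32=38, found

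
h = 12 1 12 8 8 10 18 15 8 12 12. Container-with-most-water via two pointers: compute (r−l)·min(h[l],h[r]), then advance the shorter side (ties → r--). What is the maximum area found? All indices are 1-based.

max area = 120

l=1 r=11: min(12,12)*10=120 best=120 *, r--
l=1 r=10: min(12,12)*9=108 best=120, r--
l=1 r=9: min(12,8)*8=64 best=120, r--
l=1 r=8: min(12,15)*7=84 best=120, l++
l=2 r=8: min(1,15)*6=6 best=120, l++
l=3 r=8: min(12,15)*5=60 best=120, l++
l=4 r=8: min(8,15)*4=32 best=120, l++
l=5 r=8: min(8,15)*3=24 best=120, l++
l=6 r=8: min(10,15)*2=20 best=120, l++
l=7 r=8: min(18,15)*1=15 best=120, r--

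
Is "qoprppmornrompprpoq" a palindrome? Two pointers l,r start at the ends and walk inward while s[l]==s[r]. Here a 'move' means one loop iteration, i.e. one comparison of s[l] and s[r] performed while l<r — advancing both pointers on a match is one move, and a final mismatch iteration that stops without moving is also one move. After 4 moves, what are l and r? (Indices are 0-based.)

l=4, r=14

l=0 r=18: 'q'=='q', l++,r--
l=1 r=17: 'o'=='o', l++,r--
l=2 r=16: 'p'=='p', l++,r--
l=3 r=15: 'r'=='r', l++,r--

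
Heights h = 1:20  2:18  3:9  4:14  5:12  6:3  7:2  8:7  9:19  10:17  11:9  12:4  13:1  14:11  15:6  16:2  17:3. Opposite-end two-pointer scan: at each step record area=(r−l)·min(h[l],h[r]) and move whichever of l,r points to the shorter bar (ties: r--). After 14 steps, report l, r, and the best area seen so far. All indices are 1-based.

[1,17] min(20,3)*16=48 best=48 * → r--
[1,16] min(20,2)*15=30 best=48 → r--
[1,15] min(20,6)*14=84 best=84 * → r--
[1,14] min(20,11)*13=143 best=143 * → r--
[1,13] min(20,1)*12=12 best=143 → r--
[1,12] min(20,4)*11=44 best=143 → r--
[1,11] min(20,9)*10=90 best=143 → r--
[1,10] min(20,17)*9=153 best=153 * → r--
[1,9] min(20,19)*8=152 best=153 → r--
[1,8] min(20,7)*7=49 best=153 → r--
[1,7] min(20,2)*6=12 best=153 → r--
[1,6] min(20,3)*5=15 best=153 → r--
[1,5] min(20,12)*4=48 best=153 → r--
[1,4] min(20,14)*3=42 best=153 → r--

l=1, r=3, best area=153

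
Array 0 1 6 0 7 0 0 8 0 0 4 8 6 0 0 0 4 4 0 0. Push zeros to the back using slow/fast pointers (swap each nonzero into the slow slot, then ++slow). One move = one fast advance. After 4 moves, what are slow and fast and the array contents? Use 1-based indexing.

slow=1 fast=1: a[fast]=0, fast++
slow=1 fast=2: a[fast]=1≠0 swap→a[1]=1, slow++,fast++
slow=2 fast=3: a[fast]=6≠0 swap→a[2]=6, slow++,fast++
slow=3 fast=4: a[fast]=0, fast++

slow=3, fast=5, a=[1, 6, 0, 0, 7, 0, 0, 8, 0, 0, 4, 8, 6, 0, 0, 0, 4, 4, 0, 0]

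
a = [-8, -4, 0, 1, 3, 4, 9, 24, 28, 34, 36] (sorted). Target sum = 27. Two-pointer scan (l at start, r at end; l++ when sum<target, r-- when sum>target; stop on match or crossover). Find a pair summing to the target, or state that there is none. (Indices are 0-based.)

(3, 24)

l=0 r=10: -8+36=28 >27, r--
l=0 r=9: -8+34=26 <27, l++
l=1 r=9: -4+34=30 >27, r--
l=1 r=8: -4+28=24 <27, l++
l=2 r=8: 0+28=28 >27, r--
l=2 r=7: 0+24=24 <27, l++
l=3 r=7: 1+24=25 <27, l++
l=4 r=7: 3+24=27, found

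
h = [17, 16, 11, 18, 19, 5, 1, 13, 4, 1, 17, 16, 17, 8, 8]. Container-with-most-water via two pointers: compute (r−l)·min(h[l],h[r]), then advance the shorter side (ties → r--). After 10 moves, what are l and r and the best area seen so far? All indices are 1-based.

l=1, r=5, best area=204

l=1 r=15: min(17,8)*14=112 best=112 *, r--
l=1 r=14: min(17,8)*13=104 best=112, r--
l=1 r=13: min(17,17)*12=204 best=204 *, r--
l=1 r=12: min(17,16)*11=176 best=204, r--
l=1 r=11: min(17,17)*10=170 best=204, r--
l=1 r=10: min(17,1)*9=9 best=204, r--
l=1 r=9: min(17,4)*8=32 best=204, r--
l=1 r=8: min(17,13)*7=91 best=204, r--
l=1 r=7: min(17,1)*6=6 best=204, r--
l=1 r=6: min(17,5)*5=25 best=204, r--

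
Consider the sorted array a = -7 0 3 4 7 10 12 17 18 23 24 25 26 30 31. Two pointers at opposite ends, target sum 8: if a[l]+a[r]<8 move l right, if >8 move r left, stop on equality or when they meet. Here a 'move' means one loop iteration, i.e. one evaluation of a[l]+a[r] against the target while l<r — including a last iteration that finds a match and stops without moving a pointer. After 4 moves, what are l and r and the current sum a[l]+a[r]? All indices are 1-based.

l=1, r=11, sum=17

l=1 r=15: -7+31=24 >8, r--
l=1 r=14: -7+30=23 >8, r--
l=1 r=13: -7+26=19 >8, r--
l=1 r=12: -7+25=18 >8, r--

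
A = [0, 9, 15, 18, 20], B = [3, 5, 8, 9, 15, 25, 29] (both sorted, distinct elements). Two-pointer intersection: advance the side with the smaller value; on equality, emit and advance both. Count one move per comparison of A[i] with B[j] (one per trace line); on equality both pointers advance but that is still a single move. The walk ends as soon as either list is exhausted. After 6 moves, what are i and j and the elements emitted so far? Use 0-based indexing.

i=3, j=5, emitted=[9, 15]

i=0 j=0: 0<3, i++
i=1 j=0: 9>3, j++
i=1 j=1: 9>5, j++
i=1 j=2: 9>8, j++
i=1 j=3: 9==9 emit, i++,j++
i=2 j=4: 15==15 emit, i++,j++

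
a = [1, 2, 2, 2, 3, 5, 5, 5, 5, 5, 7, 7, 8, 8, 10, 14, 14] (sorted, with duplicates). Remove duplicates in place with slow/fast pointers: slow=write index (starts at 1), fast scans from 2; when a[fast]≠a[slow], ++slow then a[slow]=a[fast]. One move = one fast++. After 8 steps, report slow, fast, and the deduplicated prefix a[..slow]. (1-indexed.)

slow=4, fast=10, prefix=[1, 2, 3, 5]

(s=1,f=2) a[fast]=2≠a[slow]=1 write a[2]=2 → slow++,fast++
(s=2,f=3) a[fast]=2=a[slow] dup → fast++
(s=2,f=4) a[fast]=2=a[slow] dup → fast++
(s=2,f=5) a[fast]=3≠a[slow]=2 write a[3]=3 → slow++,fast++
(s=3,f=6) a[fast]=5≠a[slow]=3 write a[4]=5 → slow++,fast++
(s=4,f=7) a[fast]=5=a[slow] dup → fast++
(s=4,f=8) a[fast]=5=a[slow] dup → fast++
(s=4,f=9) a[fast]=5=a[slow] dup → fast++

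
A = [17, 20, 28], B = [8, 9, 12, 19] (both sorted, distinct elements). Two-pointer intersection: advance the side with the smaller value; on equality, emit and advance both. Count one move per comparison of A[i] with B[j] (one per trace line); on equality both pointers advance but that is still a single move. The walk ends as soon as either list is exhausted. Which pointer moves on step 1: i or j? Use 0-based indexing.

i=0 j=0: 17>8, j++

j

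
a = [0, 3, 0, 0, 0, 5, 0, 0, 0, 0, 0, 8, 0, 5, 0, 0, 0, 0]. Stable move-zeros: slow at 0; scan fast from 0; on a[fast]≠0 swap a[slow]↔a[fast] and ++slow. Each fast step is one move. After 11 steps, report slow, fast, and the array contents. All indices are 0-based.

slow=0 fast=0: a[fast]=0, fast++
slow=0 fast=1: a[fast]=3≠0 swap→a[0]=3, slow++,fast++
slow=1 fast=2: a[fast]=0, fast++
slow=1 fast=3: a[fast]=0, fast++
slow=1 fast=4: a[fast]=0, fast++
slow=1 fast=5: a[fast]=5≠0 swap→a[1]=5, slow++,fast++
slow=2 fast=6: a[fast]=0, fast++
slow=2 fast=7: a[fast]=0, fast++
slow=2 fast=8: a[fast]=0, fast++
slow=2 fast=9: a[fast]=0, fast++
slow=2 fast=10: a[fast]=0, fast++

slow=2, fast=11, a=[3, 5, 0, 0, 0, 0, 0, 0, 0, 0, 0, 8, 0, 5, 0, 0, 0, 0]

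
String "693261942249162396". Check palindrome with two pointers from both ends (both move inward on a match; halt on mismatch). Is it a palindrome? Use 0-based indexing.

palindrome

[0,17] '6'=='6' → l++,r--
[1,16] '9'=='9' → l++,r--
[2,15] '3'=='3' → l++,r--
[3,14] '2'=='2' → l++,r--
[4,13] '6'=='6' → l++,r--
[5,12] '1'=='1' → l++,r--
[6,11] '9'=='9' → l++,r--
[7,10] '4'=='4' → l++,r--
[8,9] '2'=='2' → l++,r--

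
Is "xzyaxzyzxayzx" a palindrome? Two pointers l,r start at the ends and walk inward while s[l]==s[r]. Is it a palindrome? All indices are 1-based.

palindrome

l=1 r=13: 'x'=='x', l++,r--
l=2 r=12: 'z'=='z', l++,r--
l=3 r=11: 'y'=='y', l++,r--
l=4 r=10: 'a'=='a', l++,r--
l=5 r=9: 'x'=='x', l++,r--
l=6 r=8: 'z'=='z', l++,r--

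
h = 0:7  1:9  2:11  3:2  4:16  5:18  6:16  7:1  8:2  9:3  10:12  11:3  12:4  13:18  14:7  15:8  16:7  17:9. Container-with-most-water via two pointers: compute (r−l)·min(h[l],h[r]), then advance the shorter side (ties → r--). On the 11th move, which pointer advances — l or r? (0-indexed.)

r

l=0 r=17: min(7,9)*17=119 best=119 *, l++
l=1 r=17: min(9,9)*16=144 best=144 *, r--
l=1 r=16: min(9,7)*15=105 best=144, r--
l=1 r=15: min(9,8)*14=112 best=144, r--
l=1 r=14: min(9,7)*13=91 best=144, r--
l=1 r=13: min(9,18)*12=108 best=144, l++
l=2 r=13: min(11,18)*11=121 best=144, l++
l=3 r=13: min(2,18)*10=20 best=144, l++
l=4 r=13: min(16,18)*9=144 best=144, l++
l=5 r=13: min(18,18)*8=144 best=144, r--
l=5 r=12: min(18,4)*7=28 best=144, r--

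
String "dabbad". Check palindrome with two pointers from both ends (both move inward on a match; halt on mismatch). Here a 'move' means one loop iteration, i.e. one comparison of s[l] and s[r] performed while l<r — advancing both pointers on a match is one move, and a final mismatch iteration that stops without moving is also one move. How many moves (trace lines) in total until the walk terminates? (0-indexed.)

3 moves

l=0 r=5: 'd'=='d', l++,r--
l=1 r=4: 'a'=='a', l++,r--
l=2 r=3: 'b'=='b', l++,r--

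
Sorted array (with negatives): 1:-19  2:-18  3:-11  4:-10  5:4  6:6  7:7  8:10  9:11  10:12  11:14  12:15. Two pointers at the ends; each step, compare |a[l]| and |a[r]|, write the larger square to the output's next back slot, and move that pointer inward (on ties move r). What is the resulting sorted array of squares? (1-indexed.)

[16, 36, 49, 100, 100, 121, 121, 144, 196, 225, 324, 361]

l=1 r=12: |-19|>|15| out[12]=361, l++
l=2 r=12: |-18|>|15| out[11]=324, l++
l=3 r=12: |-11|<=|15| out[10]=225, r--
l=3 r=11: |-11|<=|14| out[9]=196, r--
l=3 r=10: |-11|<=|12| out[8]=144, r--
l=3 r=9: |-11|<=|11| out[7]=121, r--
l=3 r=8: |-11|>|10| out[6]=121, l++
l=4 r=8: |-10|<=|10| out[5]=100, r--
l=4 r=7: |-10|>|7| out[4]=100, l++
l=5 r=7: |4|<=|7| out[3]=49, r--
l=5 r=6: |4|<=|6| out[2]=36, r--
l=5 r=5: |4|<=|4| out[1]=16, r--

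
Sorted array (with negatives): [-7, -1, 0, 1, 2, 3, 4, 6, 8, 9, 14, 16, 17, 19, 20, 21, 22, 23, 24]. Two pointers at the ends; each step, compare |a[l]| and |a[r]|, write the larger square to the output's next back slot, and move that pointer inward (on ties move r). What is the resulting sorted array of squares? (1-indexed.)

[0, 1, 1, 4, 9, 16, 36, 49, 64, 81, 196, 256, 289, 361, 400, 441, 484, 529, 576]

l=1 r=19: |-7|<=|24| out[19]=576, r--
l=1 r=18: |-7|<=|23| out[18]=529, r--
l=1 r=17: |-7|<=|22| out[17]=484, r--
l=1 r=16: |-7|<=|21| out[16]=441, r--
l=1 r=15: |-7|<=|20| out[15]=400, r--
l=1 r=14: |-7|<=|19| out[14]=361, r--
l=1 r=13: |-7|<=|17| out[13]=289, r--
l=1 r=12: |-7|<=|16| out[12]=256, r--
l=1 r=11: |-7|<=|14| out[11]=196, r--
l=1 r=10: |-7|<=|9| out[10]=81, r--
l=1 r=9: |-7|<=|8| out[9]=64, r--
l=1 r=8: |-7|>|6| out[8]=49, l++
l=2 r=8: |-1|<=|6| out[7]=36, r--
l=2 r=7: |-1|<=|4| out[6]=16, r--
l=2 r=6: |-1|<=|3| out[5]=9, r--
l=2 r=5: |-1|<=|2| out[4]=4, r--
l=2 r=4: |-1|<=|1| out[3]=1, r--
l=2 r=3: |-1|>|0| out[2]=1, l++
l=3 r=3: |0|<=|0| out[1]=0, r--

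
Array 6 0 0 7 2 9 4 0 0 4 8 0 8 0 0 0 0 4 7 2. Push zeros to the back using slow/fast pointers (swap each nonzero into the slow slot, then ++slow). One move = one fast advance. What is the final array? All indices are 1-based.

slow=1 fast=1: a[fast]=6≠0 swap→a[1]=6, slow++,fast++
slow=2 fast=2: a[fast]=0, fast++
slow=2 fast=3: a[fast]=0, fast++
slow=2 fast=4: a[fast]=7≠0 swap→a[2]=7, slow++,fast++
slow=3 fast=5: a[fast]=2≠0 swap→a[3]=2, slow++,fast++
slow=4 fast=6: a[fast]=9≠0 swap→a[4]=9, slow++,fast++
slow=5 fast=7: a[fast]=4≠0 swap→a[5]=4, slow++,fast++
slow=6 fast=8: a[fast]=0, fast++
slow=6 fast=9: a[fast]=0, fast++
slow=6 fast=10: a[fast]=4≠0 swap→a[6]=4, slow++,fast++
slow=7 fast=11: a[fast]=8≠0 swap→a[7]=8, slow++,fast++
slow=8 fast=12: a[fast]=0, fast++
slow=8 fast=13: a[fast]=8≠0 swap→a[8]=8, slow++,fast++
slow=9 fast=14: a[fast]=0, fast++
slow=9 fast=15: a[fast]=0, fast++
slow=9 fast=16: a[fast]=0, fast++
slow=9 fast=17: a[fast]=0, fast++
slow=9 fast=18: a[fast]=4≠0 swap→a[9]=4, slow++,fast++
slow=10 fast=19: a[fast]=7≠0 swap→a[10]=7, slow++,fast++
slow=11 fast=20: a[fast]=2≠0 swap→a[11]=2, slow++,fast++

[6, 7, 2, 9, 4, 4, 8, 8, 4, 7, 2, 0, 0, 0, 0, 0, 0, 0, 0, 0]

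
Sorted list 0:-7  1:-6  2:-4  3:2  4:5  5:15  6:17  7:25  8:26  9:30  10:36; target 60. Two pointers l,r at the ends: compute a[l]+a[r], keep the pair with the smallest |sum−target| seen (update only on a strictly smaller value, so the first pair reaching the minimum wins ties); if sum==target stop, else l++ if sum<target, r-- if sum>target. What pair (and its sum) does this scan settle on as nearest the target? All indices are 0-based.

[0,10] -7+36=29 d=31 * → l++
[1,10] -6+36=30 d=30 * → l++
[2,10] -4+36=32 d=28 * → l++
[3,10] 2+36=38 d=22 * → l++
[4,10] 5+36=41 d=19 * → l++
[5,10] 15+36=51 d=9 * → l++
[6,10] 17+36=53 d=7 * → l++
[7,10] 25+36=61 d=1 * → r--
[7,9] 25+30=55 d=5 → l++
[8,9] 26+30=56 d=4 → l++

pair (25, 36) with sum 61 (|Δ|=1)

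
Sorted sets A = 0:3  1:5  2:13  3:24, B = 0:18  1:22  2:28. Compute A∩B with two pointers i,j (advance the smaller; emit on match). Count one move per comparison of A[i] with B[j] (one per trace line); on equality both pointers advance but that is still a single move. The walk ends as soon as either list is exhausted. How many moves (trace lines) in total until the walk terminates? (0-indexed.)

[i=0,j=0] 3<18 → i++
[i=1,j=0] 5<18 → i++
[i=2,j=0] 13<18 → i++
[i=3,j=0] 24>18 → j++
[i=3,j=1] 24>22 → j++
[i=3,j=2] 24<28 → i++

6 moves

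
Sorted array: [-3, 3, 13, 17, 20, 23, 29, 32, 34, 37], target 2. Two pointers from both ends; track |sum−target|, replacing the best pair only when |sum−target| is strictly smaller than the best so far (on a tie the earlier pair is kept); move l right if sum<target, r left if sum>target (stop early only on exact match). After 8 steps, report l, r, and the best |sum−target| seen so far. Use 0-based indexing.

l=0, r=1, best |Δ|=8

[0,9] -3+37=34 d=32 * → r--
[0,8] -3+34=31 d=29 * → r--
[0,7] -3+32=29 d=27 * → r--
[0,6] -3+29=26 d=24 * → r--
[0,5] -3+23=20 d=18 * → r--
[0,4] -3+20=17 d=15 * → r--
[0,3] -3+17=14 d=12 * → r--
[0,2] -3+13=10 d=8 * → r--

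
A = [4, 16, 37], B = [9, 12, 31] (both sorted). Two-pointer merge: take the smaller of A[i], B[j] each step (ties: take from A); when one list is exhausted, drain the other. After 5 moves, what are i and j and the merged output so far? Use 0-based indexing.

i=0 j=0: A[i]=4<=B[j]=9 take 4, i++
i=1 j=0: A[i]=16>B[j]=9 take 9, j++
i=1 j=1: A[i]=16>B[j]=12 take 12, j++
i=1 j=2: A[i]=16<=B[j]=31 take 16, i++
i=2 j=2: A[i]=37>B[j]=31 take 31, j++

i=2, j=3, merged so far=[4, 9, 12, 16, 31]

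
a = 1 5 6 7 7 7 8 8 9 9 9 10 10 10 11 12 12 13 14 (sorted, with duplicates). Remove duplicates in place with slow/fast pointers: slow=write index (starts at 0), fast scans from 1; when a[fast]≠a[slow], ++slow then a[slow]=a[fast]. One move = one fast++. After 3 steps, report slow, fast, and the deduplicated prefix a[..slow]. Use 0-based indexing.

(s=0,f=1) a[fast]=5≠a[slow]=1 write a[1]=5 → slow++,fast++
(s=1,f=2) a[fast]=6≠a[slow]=5 write a[2]=6 → slow++,fast++
(s=2,f=3) a[fast]=7≠a[slow]=6 write a[3]=7 → slow++,fast++

slow=3, fast=4, prefix=[1, 5, 6, 7]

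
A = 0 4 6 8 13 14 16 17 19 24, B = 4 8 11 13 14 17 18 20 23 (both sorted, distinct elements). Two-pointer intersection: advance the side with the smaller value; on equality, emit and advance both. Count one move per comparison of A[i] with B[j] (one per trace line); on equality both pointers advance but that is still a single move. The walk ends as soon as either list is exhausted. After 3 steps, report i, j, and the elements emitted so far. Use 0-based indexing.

i=3, j=1, emitted=[4]

i=0 j=0: 0<4, i++
i=1 j=0: 4==4 emit, i++,j++
i=2 j=1: 6<8, i++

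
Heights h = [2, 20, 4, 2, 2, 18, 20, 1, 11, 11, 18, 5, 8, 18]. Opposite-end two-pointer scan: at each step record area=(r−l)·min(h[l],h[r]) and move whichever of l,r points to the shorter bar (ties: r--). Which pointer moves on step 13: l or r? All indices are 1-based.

l=1 r=14: min(2,18)*13=26 best=26 *, l++
l=2 r=14: min(20,18)*12=216 best=216 *, r--
l=2 r=13: min(20,8)*11=88 best=216, r--
l=2 r=12: min(20,5)*10=50 best=216, r--
l=2 r=11: min(20,18)*9=162 best=216, r--
l=2 r=10: min(20,11)*8=88 best=216, r--
l=2 r=9: min(20,11)*7=77 best=216, r--
l=2 r=8: min(20,1)*6=6 best=216, r--
l=2 r=7: min(20,20)*5=100 best=216, r--
l=2 r=6: min(20,18)*4=72 best=216, r--
l=2 r=5: min(20,2)*3=6 best=216, r--
l=2 r=4: min(20,2)*2=4 best=216, r--
l=2 r=3: min(20,4)*1=4 best=216, r--

r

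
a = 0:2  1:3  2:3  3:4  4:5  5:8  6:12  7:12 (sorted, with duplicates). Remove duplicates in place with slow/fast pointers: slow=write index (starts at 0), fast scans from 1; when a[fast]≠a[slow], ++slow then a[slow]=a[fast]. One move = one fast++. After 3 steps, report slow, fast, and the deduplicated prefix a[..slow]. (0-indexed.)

slow=2, fast=4, prefix=[2, 3, 4]

(s=0,f=1) a[fast]=3≠a[slow]=2 write a[1]=3 → slow++,fast++
(s=1,f=2) a[fast]=3=a[slow] dup → fast++
(s=1,f=3) a[fast]=4≠a[slow]=3 write a[2]=4 → slow++,fast++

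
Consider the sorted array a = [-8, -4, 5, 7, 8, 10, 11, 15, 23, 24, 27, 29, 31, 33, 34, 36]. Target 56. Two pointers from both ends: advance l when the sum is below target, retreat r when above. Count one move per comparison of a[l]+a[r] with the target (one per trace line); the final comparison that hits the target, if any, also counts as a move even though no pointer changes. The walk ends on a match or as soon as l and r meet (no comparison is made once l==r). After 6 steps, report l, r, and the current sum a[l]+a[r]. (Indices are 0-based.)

l=6, r=15, sum=47

l=0 r=15: -8+36=28 <56, l++
l=1 r=15: -4+36=32 <56, l++
l=2 r=15: 5+36=41 <56, l++
l=3 r=15: 7+36=43 <56, l++
l=4 r=15: 8+36=44 <56, l++
l=5 r=15: 10+36=46 <56, l++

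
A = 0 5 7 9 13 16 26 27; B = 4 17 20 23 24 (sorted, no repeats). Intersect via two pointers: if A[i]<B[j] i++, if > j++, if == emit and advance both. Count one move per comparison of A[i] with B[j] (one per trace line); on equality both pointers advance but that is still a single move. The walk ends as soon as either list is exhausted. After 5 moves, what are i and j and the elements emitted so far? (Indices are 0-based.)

i=0 j=0: 0<4, i++
i=1 j=0: 5>4, j++
i=1 j=1: 5<17, i++
i=2 j=1: 7<17, i++
i=3 j=1: 9<17, i++

i=4, j=1, emitted=[]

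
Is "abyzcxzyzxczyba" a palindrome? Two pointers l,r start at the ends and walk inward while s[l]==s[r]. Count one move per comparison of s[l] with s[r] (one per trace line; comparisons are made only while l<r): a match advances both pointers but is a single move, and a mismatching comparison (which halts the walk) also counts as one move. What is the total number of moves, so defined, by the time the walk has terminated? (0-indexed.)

7 moves

l=0 r=14: 'a'=='a', l++,r--
l=1 r=13: 'b'=='b', l++,r--
l=2 r=12: 'y'=='y', l++,r--
l=3 r=11: 'z'=='z', l++,r--
l=4 r=10: 'c'=='c', l++,r--
l=5 r=9: 'x'=='x', l++,r--
l=6 r=8: 'z'=='z', l++,r--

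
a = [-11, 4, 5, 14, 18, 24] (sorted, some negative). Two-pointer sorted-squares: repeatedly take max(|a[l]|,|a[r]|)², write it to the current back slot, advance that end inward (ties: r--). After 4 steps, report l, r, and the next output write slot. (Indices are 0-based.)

l=1, r=2, next write slot=1

l=0 r=5: |-11|<=|24| out[5]=576, r--
l=0 r=4: |-11|<=|18| out[4]=324, r--
l=0 r=3: |-11|<=|14| out[3]=196, r--
l=0 r=2: |-11|>|5| out[2]=121, l++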